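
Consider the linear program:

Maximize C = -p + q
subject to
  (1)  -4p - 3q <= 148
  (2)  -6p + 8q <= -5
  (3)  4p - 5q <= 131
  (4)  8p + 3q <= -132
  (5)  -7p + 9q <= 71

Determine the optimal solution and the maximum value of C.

p = -1169/50, q = -454/25, maximum C = 261/50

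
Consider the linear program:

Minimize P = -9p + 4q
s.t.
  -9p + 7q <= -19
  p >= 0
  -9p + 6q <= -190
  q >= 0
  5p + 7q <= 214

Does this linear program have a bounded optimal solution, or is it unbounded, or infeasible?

bounded optimum

Vertices and P = -9p + 4q:
  (190/9, 0) → P = -190
  (2614/93, 976/93) → P = -19622/93
  (214/5, 0) → P = -1926/5
The feasible region has finitely many vertices and no improving ray; the minimum is -1926/5 at (214/5, 0).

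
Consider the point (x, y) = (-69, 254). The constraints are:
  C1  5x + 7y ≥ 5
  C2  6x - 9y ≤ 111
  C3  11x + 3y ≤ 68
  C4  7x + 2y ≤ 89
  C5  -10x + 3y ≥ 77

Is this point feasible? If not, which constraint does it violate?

feasible

C1: 1433 ≥ 5 ✓
C2: -2700 ≤ 111 ✓
C3: 3 ≤ 68 ✓
C4: 25 ≤ 89 ✓
C5: 1452 ≥ 77 ✓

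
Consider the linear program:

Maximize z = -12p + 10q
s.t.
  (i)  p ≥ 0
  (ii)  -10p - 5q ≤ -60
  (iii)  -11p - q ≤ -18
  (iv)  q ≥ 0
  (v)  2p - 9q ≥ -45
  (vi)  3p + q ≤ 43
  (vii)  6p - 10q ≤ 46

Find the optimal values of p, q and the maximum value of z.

The binding constraints are -10p - 5q = -60 and 2p - 9q = -45.
Solving simultaneously gives p = 63/20, q = 57/10.

p = 63/20, q = 57/10, maximum z = 96/5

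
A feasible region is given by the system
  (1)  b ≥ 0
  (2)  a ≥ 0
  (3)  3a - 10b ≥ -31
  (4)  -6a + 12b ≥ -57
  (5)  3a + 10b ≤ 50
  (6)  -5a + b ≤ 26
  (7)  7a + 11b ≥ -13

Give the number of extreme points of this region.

5

Of the 21 pairwise boundary intersections, those satisfying every inequality are:
  (0, 0)
  (19/2, 0)
  (0, 31/10)
  (19/6, 81/20)
  (195/16, 43/32)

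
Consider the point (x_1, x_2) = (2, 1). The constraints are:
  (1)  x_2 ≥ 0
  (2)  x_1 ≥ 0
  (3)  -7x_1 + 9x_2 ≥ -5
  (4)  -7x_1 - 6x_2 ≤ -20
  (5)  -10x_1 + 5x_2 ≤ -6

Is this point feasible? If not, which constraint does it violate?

feasible

(1): 1 ≥ 0 ✓
(2): 2 ≥ 0 ✓
(3): -5 ≥ -5 ✓
(4): -20 ≤ -20 ✓
(5): -15 ≤ -6 ✓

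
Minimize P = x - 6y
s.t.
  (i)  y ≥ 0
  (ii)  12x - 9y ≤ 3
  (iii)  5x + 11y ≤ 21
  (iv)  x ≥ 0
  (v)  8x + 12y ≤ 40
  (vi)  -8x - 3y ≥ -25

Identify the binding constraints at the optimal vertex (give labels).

Feasible corners and P = x - 6y:
  (1/4, 0) → P = 1/4
  (0, 0) → P = 0
  (74/59, 79/59) → P = -400/59
  (0, 21/11) → P = -126/11

The minimum is at (0, 21/11). Substituting into each constraint, equality holds for (iii) and (iv); the remaining constraints have slack.

(iii) and (iv)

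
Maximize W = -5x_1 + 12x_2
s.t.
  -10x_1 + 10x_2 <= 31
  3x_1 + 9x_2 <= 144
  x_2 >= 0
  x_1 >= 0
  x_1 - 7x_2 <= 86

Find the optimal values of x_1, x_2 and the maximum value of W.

Vertices and W = -5x_1 + 12x_2:
  (387/40, 511/40) → W = 4197/40
  (0, 31/10) → W = 186/5
  (48, 0) → W = -240
  (0, 0) → W = 0

At the optimal vertex, -10x_1 + 10x_2 = 31 and 3x_1 + 9x_2 = 144.
Solving simultaneously gives x_1 = 387/40, x_2 = 511/40.

x_1 = 387/40, x_2 = 511/40, maximum W = 4197/40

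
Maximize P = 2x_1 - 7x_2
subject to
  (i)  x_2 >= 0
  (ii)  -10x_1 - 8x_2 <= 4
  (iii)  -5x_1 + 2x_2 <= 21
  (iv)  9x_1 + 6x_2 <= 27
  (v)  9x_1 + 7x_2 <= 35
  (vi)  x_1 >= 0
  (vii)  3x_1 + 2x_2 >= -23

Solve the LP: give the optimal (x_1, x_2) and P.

x_1 = 3, x_2 = 0, maximum P = 6

Extreme points and P = 2x_1 - 7x_2:
  (3, 0) → P = 6
  (0, 0) → P = 0
  (0, 9/2) → P = -63/2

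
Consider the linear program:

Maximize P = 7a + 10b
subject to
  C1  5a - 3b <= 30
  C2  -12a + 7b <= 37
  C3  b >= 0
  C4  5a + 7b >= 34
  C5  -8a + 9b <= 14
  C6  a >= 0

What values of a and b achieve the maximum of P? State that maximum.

a = 104/7, b = 310/21, maximum P = 5284/21

Extreme points and P = 7a + 10b:
  (156/25, 2/5) → P = 1192/25
  (104/7, 310/21) → P = 5284/21
  (208/101, 342/101) → P = 4876/101

At the optimal vertex, 5a - 3b = 30 and -8a + 9b = 14.
Solving simultaneously gives a = 104/7, b = 310/21.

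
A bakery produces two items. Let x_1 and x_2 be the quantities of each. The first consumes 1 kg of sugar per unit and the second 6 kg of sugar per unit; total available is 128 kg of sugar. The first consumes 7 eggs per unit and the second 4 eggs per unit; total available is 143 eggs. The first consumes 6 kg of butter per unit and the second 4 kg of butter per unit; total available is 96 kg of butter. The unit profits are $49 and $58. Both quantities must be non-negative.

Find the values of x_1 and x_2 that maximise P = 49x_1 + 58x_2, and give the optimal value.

x_1 = 2, x_2 = 21, maximum P = 1316

Corner points and P = 49x_1 + 58x_2:
  (0, 0) → P = 0
  (0, 64/3) → P = 3712/3
  (16, 0) → P = 784
  (2, 21) → P = 1316

At the optimal vertex, x_1 + 6x_2 = 128 and 6x_1 + 4x_2 = 96.
Solving simultaneously gives x_1 = 2, x_2 = 21.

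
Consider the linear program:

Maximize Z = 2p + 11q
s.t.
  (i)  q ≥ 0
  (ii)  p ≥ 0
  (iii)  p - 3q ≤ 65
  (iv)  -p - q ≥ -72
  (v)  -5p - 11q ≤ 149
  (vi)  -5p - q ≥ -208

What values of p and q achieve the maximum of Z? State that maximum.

Extreme points and Z = 2p + 11q:
  (0, 0) → Z = 0
  (208/5, 0) → Z = 416/5
  (0, 72) → Z = 792
  (34, 38) → Z = 486

The binding constraints are p = 0 and -p - q = -72.
Solving simultaneously gives p = 0, q = 72.

p = 0, q = 72, maximum Z = 792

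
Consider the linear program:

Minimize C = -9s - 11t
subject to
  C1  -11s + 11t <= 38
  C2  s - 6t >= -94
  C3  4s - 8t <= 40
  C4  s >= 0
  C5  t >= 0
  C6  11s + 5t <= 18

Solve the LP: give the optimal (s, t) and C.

Vertices and C = -9s - 11t:
  (0, 38/11) → C = -38
  (1/22, 7/2) → C = -428/11
  (0, 0) → C = 0
  (18/11, 0) → C = -162/11

The optimum lies where -11s + 11t = 38 and 11s + 5t = 18.
Solving simultaneously gives s = 1/22, t = 7/2.

s = 1/22, t = 7/2, minimum C = -428/11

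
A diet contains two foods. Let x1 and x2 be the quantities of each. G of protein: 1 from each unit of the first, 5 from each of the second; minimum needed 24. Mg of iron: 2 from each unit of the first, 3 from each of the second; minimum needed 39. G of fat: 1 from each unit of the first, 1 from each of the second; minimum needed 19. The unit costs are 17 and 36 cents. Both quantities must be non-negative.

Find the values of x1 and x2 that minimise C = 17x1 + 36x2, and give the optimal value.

The feasible region is unbounded (it extends along (0, 1), (1, 0)), but C strictly increases along every unbounded feasible direction, so there is no improving ray and the minimum is attained at a vertex.

x1 = 71/4, x2 = 5/4, minimum C = 1387/4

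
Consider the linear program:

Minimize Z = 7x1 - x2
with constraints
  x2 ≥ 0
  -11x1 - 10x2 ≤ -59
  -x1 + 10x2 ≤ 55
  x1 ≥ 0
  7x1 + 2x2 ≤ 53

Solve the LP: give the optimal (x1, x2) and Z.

x1 = 1/3, x2 = 83/15, minimum Z = -16/5

Corner points and Z = 7x1 - x2:
  (59/11, 0) → Z = 413/11
  (53/7, 0) → Z = 53
  (1/3, 83/15) → Z = -16/5
  (35/6, 73/12) → Z = 139/4

At the optimal vertex, -11x1 - 10x2 = -59 and -x1 + 10x2 = 55.
Solving simultaneously gives x1 = 1/3, x2 = 83/15.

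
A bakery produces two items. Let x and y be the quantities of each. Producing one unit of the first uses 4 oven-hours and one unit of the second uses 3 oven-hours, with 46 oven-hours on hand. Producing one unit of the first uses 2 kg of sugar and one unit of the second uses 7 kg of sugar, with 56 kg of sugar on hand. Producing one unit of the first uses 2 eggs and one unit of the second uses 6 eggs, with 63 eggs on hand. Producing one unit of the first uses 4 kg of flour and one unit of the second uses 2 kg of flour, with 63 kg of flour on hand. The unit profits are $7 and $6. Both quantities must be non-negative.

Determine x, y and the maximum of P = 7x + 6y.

x = 7, y = 6, maximum P = 85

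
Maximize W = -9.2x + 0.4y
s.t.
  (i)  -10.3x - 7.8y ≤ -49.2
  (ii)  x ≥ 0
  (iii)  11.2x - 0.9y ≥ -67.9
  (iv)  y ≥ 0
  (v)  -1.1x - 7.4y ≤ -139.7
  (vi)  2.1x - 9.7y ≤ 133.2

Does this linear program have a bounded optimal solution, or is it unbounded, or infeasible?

bounded optimum

Feasible corners and W = -9.2x + 0.4y:
  (0, 679/9) → W = 1358/45
  (0, 1397/74) → W = 1397/185
  (234077/2621, 14685/2621) → W = -10738172/13105
The feasible region has finitely many vertices and no improving ray; the maximum is 1358/45 at (0, 679/9).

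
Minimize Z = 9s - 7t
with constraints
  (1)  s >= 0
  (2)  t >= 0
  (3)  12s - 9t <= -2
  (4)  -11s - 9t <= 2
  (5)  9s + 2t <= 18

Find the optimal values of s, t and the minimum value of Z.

s = 0, t = 9, minimum Z = -63

Extreme points and Z = 9s - 7t:
  (0, 2/9) → Z = -14/9
  (0, 9) → Z = -63
  (158/105, 78/35) → Z = -72/35

The binding constraints are s = 0 and 9s + 2t = 18.
Solving simultaneously gives s = 0, t = 9.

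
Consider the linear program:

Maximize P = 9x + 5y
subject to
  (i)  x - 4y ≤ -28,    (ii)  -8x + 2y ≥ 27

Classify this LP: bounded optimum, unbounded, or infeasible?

From the feasible point (-26/15, 197/30), moving in the direction (2, 8) keeps every constraint satisfied while P increases without bound.

unbounded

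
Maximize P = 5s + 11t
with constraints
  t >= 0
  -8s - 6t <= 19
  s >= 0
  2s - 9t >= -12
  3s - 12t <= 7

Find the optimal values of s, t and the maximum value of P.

s = 69, t = 50/3, maximum P = 1585/3

Corner points and P = 5s + 11t:
  (0, 0) → P = 0
  (7/3, 0) → P = 35/3
  (0, 4/3) → P = 44/3
  (69, 50/3) → P = 1585/3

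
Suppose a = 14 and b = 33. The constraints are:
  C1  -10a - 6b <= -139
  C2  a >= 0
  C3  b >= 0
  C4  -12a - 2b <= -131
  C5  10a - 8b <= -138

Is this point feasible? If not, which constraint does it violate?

Constraint C5: 10a - 8b = -124, which is not ≤ -138. All other constraints are satisfied.

not feasible — violates C5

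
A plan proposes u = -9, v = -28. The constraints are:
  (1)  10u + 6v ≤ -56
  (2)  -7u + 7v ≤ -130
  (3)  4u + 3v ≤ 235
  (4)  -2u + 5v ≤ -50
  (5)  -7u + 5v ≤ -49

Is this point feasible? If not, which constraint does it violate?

(1): -258 ≤ -56 ✓
(2): -133 ≤ -130 ✓
(3): -120 ≤ 235 ✓
(4): -122 ≤ -50 ✓
(5): -77 ≤ -49 ✓

feasible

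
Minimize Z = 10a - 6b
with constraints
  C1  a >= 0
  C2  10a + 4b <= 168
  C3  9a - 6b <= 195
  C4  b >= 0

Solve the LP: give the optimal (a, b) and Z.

a = 0, b = 42, minimum Z = -252

At the optimal vertex, a = 0 and 10a + 4b = 168.
Solving simultaneously gives a = 0, b = 42.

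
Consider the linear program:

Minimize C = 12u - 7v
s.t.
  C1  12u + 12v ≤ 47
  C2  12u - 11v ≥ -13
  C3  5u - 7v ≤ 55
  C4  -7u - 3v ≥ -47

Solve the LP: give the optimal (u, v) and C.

u = -24, v = -25, minimum C = -113

Corner points and C = 12u - 7v:
  (361/276, 60/23) → C = -59/23
  (989/144, -425/144) → C = 14843/144
  (-24, -25) → C = -113

At the optimal vertex, 12u - 11v = -13 and 5u - 7v = 55.
Solving simultaneously gives u = -24, v = -25.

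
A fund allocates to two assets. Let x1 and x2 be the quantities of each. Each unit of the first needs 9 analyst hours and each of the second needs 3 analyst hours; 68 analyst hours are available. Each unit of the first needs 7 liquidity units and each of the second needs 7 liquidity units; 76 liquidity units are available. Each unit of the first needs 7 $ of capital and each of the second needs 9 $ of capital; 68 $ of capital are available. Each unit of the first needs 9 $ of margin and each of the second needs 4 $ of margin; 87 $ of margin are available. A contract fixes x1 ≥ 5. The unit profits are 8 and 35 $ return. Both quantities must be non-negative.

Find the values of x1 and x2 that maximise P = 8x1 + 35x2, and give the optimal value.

x1 = 5, x2 = 11/3, maximum P = 505/3

Extreme points and P = 8x1 + 35x2:
  (68/9, 0) → P = 544/9
  (5, 0) → P = 40
  (34/5, 34/15) → P = 2006/15
  (5, 11/3) → P = 505/3

The binding constraints are 7x1 + 9x2 = 68 and x1 = 5.
Solving simultaneously gives x1 = 5, x2 = 11/3.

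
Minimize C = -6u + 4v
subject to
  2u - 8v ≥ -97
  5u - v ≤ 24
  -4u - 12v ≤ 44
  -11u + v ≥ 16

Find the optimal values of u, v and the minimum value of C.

u = -59/34, v = -105/34, minimum C = -33/17

Feasible corners and C = -6u + 4v:
  (-379/14, 75/14) → C = 1287/7
  (-31/86, 1035/86) → C = 2163/43
  (-59/34, -105/34) → C = -33/17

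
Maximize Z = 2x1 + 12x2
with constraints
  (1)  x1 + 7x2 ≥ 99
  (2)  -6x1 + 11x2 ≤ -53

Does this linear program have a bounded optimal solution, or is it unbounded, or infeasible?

unbounded

From the feasible point (1460/53, 541/53), moving in the direction (7, -1) keeps every constraint satisfied while Z increases without bound.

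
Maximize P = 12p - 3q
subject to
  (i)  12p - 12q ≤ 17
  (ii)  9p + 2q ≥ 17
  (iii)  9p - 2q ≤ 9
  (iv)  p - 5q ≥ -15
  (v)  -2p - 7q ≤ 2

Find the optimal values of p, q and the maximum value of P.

Corner points and P = 12p - 3q:
  (13/9, 2) → P = 34/3
  (55/47, 152/47) → P = 204/47
  (75/43, 144/43) → P = 468/43

The binding constraints are 9p + 2q = 17 and 9p - 2q = 9.
Solving simultaneously gives p = 13/9, q = 2.

p = 13/9, q = 2, maximum P = 34/3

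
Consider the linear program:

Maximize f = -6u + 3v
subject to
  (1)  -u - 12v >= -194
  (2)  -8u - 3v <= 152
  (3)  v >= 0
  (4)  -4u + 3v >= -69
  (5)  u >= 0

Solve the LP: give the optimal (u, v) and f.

u = 0, v = 97/6, maximum f = 97/2

Corner points and f = -6u + 3v:
  (470/17, 707/51) → f = -2113/17
  (0, 97/6) → f = 97/2
  (69/4, 0) → f = -207/2
  (0, 0) → f = 0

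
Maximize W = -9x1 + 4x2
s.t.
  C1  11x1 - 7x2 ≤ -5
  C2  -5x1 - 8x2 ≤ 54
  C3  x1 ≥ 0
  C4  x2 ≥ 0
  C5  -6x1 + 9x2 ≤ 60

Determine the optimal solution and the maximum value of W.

x1 = 0, x2 = 20/3, maximum W = 80/3

Extreme points and W = -9x1 + 4x2:
  (0, 5/7) → W = 20/7
  (125/19, 210/19) → W = -15
  (0, 20/3) → W = 80/3

The optimum lies where x1 = 0 and -6x1 + 9x2 = 60.
Solving simultaneously gives x1 = 0, x2 = 20/3.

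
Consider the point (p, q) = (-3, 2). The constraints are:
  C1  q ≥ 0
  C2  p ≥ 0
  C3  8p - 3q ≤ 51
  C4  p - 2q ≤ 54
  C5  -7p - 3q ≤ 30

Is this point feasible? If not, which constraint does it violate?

not feasible — violates C2

Constraint C2: p = -3, which is not ≥ 0. All other constraints are satisfied.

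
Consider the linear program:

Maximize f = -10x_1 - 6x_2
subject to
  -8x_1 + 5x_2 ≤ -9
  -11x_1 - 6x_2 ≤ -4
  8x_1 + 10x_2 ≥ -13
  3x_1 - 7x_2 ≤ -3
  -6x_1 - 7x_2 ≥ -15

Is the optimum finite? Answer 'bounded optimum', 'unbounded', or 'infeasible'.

The boundaries -8x_1 + 5x_2 = -9 and -11x_1 - 6x_2 = -4 meet at (74/103, -67/103), but that point violates 3x_1 - 7x_2 ≤ -3. Every candidate vertex is excluded by some other constraint, so the feasible region is empty.

infeasible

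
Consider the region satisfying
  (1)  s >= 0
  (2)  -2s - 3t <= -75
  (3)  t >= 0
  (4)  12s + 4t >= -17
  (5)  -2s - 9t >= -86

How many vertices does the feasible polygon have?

The feasible vertices (each the meet of two boundaries and inside every other half-plane) are:
  (75/2, 0)
  (139/4, 11/6)
  (43, 0)

3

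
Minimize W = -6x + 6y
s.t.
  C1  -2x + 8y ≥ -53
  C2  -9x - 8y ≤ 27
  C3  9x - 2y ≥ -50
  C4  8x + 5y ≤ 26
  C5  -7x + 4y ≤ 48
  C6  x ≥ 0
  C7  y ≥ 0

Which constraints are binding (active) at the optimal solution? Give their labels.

Vertices and W = -6x + 6y:
  (0, 26/5) → W = 156/5
  (13/4, 0) → W = -39/2
  (0, 0) → W = 0

The minimum is at (13/4, 0). Substituting into each constraint, equality holds for C4 and C7; the remaining constraints have slack.

C4 and C7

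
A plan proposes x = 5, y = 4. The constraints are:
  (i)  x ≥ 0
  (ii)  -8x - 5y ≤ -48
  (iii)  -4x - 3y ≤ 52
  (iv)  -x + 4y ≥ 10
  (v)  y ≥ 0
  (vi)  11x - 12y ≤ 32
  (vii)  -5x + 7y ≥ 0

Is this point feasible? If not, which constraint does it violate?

feasible

(i): 5 ≥ 0 ✓
(ii): -60 ≤ -48 ✓
(iii): -32 ≤ 52 ✓
(iv): 11 ≥ 10 ✓
(v): 4 ≥ 0 ✓
(vi): 7 ≤ 32 ✓
(vii): 3 ≥ 0 ✓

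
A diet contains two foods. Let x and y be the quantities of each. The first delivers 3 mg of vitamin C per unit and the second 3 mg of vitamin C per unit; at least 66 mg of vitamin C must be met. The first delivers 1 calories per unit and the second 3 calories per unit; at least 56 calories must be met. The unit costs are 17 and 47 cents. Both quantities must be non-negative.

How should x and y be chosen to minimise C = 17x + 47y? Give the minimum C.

Corner points and C = 17x + 47y:
  (0, 22) → C = 1034
  (56, 0) → C = 952
  (5, 17) → C = 884
The feasible region is unbounded (it extends along (0, 1), (1, 0)), but C strictly increases along every unbounded feasible direction, so there is no improving ray and the minimum is attained at a vertex.

The binding constraints are 3x + 3y = 66 and x + 3y = 56.
Solving simultaneously gives x = 5, y = 17.

x = 5, y = 17, minimum C = 884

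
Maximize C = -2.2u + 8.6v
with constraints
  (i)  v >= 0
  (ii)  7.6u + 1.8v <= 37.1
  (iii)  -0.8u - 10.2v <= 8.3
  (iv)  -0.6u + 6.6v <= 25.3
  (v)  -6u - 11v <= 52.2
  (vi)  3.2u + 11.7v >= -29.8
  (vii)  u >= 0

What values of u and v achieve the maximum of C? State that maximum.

u = 0, v = 23/6, maximum C = 989/30

Corner points and C = -2.2u + 8.6v:
  (371/76, 0) → C = -4081/380
  (0, 0) → C = 0
  (1661/427, 10727/2562) → C = 70327/2562
  (0, 23/6) → C = 989/30

At the optimal vertex, -0.6u + 6.6v = 25.3 and u = 0.
Solving simultaneously gives u = 0, v = 23/6.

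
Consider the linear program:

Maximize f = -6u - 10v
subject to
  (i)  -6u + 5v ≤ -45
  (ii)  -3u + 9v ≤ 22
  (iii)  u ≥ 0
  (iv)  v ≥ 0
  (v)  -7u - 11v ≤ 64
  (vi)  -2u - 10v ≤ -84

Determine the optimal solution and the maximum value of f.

u = 87/7, v = 207/35, maximum f = -936/7

Corner points and f = -6u - 10v:
  (515/39, 89/13) → f = -1920/13
  (87/7, 207/35) → f = -936/7
  (42, 0) → f = -252
The feasible region is unbounded (it extends along (3, 1), (1, 0)), but f strictly decreases along every unbounded feasible direction, so there is no improving ray and the maximum is attained at a vertex.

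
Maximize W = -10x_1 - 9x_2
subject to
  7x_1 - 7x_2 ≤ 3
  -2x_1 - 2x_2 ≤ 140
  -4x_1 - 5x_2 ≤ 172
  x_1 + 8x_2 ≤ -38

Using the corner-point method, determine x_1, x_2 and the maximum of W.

x_1 = -1186/27, x_2 = 20/27, maximum W = 11680/27

The binding constraints are -4x_1 - 5x_2 = 172 and x_1 + 8x_2 = -38.
Solving simultaneously gives x_1 = -1186/27, x_2 = 20/27.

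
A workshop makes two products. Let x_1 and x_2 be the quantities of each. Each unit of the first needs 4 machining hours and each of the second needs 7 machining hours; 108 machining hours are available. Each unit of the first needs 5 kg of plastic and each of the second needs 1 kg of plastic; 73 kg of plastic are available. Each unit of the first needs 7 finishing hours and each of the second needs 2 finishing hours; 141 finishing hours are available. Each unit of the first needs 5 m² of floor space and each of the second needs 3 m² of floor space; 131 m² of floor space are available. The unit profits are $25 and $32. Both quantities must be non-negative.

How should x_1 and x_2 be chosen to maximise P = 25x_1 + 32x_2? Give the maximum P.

x_1 = 13, x_2 = 8, maximum P = 581

Corner points and P = 25x_1 + 32x_2:
  (0, 0) → P = 0
  (0, 108/7) → P = 3456/7
  (73/5, 0) → P = 365
  (13, 8) → P = 581

The binding constraints are 4x_1 + 7x_2 = 108 and 5x_1 + x_2 = 73.
Solving simultaneously gives x_1 = 13, x_2 = 8.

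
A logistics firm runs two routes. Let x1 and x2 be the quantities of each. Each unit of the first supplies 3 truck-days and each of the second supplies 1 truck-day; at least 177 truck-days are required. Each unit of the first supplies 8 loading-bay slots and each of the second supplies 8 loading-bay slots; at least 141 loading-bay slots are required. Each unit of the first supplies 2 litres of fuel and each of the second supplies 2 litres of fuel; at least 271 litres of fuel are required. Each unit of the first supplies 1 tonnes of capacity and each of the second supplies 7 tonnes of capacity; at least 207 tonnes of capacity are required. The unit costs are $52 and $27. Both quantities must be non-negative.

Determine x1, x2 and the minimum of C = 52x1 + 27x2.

Feasible corners and C = 52x1 + 27x2:
  (0, 177) → C = 4779
  (207, 0) → C = 10764
  (83/4, 459/4) → C = 16709/4
  (1483/12, 143/12) → C = 80977/12
The feasible region is unbounded (it extends along (0, 1), (1, 0)), but C strictly increases along every unbounded feasible direction, so there is no improving ray and the minimum is attained at a vertex.

x1 = 83/4, x2 = 459/4, minimum C = 16709/4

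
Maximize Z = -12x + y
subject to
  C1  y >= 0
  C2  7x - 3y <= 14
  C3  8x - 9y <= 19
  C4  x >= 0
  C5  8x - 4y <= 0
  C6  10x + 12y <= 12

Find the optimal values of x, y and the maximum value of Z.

x = 0, y = 1, maximum Z = 1

Vertices and Z = -12x + y:
  (0, 0) → Z = 0
  (0, 1) → Z = 1
  (6/17, 12/17) → Z = -60/17

At the optimal vertex, x = 0 and 10x + 12y = 12.
Solving simultaneously gives x = 0, y = 1.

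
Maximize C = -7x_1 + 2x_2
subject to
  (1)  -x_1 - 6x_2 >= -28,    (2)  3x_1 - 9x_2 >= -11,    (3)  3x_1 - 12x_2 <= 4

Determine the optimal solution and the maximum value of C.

Extreme points and C = -7x_1 + 2x_2:
  (62/9, 95/27) → C = -1112/27
  (12, 8/3) → C = -236/3
  (-56/3, -5) → C = 362/3

The binding constraints are 3x_1 - 9x_2 = -11 and 3x_1 - 12x_2 = 4.
Solving simultaneously gives x_1 = -56/3, x_2 = -5.

x_1 = -56/3, x_2 = -5, maximum C = 362/3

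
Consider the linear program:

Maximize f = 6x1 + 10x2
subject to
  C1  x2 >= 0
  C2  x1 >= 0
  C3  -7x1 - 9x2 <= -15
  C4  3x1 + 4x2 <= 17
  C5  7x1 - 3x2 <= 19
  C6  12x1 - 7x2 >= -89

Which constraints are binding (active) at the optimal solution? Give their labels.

Vertices and f = 6x1 + 10x2:
  (15/7, 0) → f = 90/7
  (19/7, 0) → f = 114/7
  (0, 5/3) → f = 50/3
  (0, 17/4) → f = 85/2
  (127/37, 62/37) → f = 1382/37

The maximum is at (0, 17/4). Substituting into each constraint, equality holds for C2 and C4; the remaining constraints have slack.

C2 and C4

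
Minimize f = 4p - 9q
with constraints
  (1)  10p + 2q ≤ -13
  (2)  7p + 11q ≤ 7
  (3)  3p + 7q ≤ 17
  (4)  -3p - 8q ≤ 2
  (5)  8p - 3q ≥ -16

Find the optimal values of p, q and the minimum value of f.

p = -71/46, q = 28/23, minimum f = -394/23

Vertices and f = 4p - 9q:
  (-50/37, 19/74) → f = -571/74
  (-71/46, 28/23) → f = -394/23
  (-134/73, 32/73) → f = -824/73

The optimum lies where 10p + 2q = -13 and 8p - 3q = -16.
Solving simultaneously gives p = -71/46, q = 28/23.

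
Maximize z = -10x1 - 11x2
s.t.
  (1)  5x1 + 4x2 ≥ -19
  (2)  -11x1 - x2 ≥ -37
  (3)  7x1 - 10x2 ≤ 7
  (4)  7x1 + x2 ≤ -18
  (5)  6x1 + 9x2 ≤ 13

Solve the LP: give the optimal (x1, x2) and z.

x1 = -53/23, x2 = -43/23, maximum z = 1003/23

Vertices and z = -10x1 - 11x2:
  (-53/23, -43/23) → z = 1003/23
  (-223/21, 179/21) → z = 87/7
  (-175/57, 199/57) → z = -439/57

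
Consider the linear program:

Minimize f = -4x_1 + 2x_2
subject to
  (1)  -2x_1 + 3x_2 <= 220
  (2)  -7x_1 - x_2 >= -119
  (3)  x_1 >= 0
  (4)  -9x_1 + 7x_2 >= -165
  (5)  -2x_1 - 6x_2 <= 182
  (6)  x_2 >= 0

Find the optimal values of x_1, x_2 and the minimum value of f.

x_1 = 17, x_2 = 0, minimum f = -68

The binding constraints are -7x_1 - x_2 = -119 and x_2 = 0.
Solving simultaneously gives x_1 = 17, x_2 = 0.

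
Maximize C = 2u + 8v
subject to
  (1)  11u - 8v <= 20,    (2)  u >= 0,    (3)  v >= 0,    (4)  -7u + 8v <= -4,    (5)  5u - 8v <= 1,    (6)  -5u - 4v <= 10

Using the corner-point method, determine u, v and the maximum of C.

u = 4, v = 3, maximum C = 32

Feasible corners and C = 2u + 8v:
  (4, 3) → C = 32
  (19/6, 89/48) → C = 127/6
  (3/2, 13/16) → C = 19/2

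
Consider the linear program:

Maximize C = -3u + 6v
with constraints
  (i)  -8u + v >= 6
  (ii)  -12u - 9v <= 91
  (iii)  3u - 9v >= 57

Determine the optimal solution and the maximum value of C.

Feasible corners and C = -3u + 6v:
  (-145/84, -164/21) → C = -1167/28
  (-37/23, -158/23) → C = -837/23
  (-34/15, -319/45) → C = -536/15

u = -34/15, v = -319/45, maximum C = -536/15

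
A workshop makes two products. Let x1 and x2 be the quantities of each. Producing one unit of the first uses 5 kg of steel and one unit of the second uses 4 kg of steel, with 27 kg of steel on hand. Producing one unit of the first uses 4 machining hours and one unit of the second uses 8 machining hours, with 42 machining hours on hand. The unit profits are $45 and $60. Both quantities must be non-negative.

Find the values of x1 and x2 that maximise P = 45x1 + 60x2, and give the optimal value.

x1 = 2, x2 = 17/4, maximum P = 345

The binding constraints are 5x1 + 4x2 = 27 and 4x1 + 8x2 = 42.
Solving simultaneously gives x1 = 2, x2 = 17/4.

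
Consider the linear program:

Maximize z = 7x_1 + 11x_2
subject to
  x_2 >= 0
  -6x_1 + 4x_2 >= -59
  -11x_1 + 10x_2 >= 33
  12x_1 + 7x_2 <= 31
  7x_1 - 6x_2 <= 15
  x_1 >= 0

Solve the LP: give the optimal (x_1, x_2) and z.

x_1 = 0, x_2 = 31/7, maximum z = 341/7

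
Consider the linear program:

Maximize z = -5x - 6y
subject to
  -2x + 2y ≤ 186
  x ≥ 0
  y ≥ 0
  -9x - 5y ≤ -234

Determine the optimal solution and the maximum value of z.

Corner points and z = -5x - 6y:
  (0, 93) → z = -558
  (0, 234/5) → z = -1404/5
  (26, 0) → z = -130
The feasible region is unbounded (it extends along (1, 1), (1, 0)), but z strictly decreases along every unbounded feasible direction, so there is no improving ray and the maximum is attained at a vertex.

At the optimal vertex, y = 0 and -9x - 5y = -234.
Solving simultaneously gives x = 26, y = 0.

x = 26, y = 0, maximum z = -130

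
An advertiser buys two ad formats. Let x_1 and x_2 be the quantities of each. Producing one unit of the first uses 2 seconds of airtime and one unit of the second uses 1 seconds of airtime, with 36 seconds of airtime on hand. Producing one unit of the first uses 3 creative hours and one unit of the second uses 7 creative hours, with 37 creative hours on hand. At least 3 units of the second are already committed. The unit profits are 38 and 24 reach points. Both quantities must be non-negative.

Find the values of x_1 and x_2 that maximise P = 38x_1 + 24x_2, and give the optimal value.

x_1 = 16/3, x_2 = 3, maximum P = 824/3

Extreme points and P = 38x_1 + 24x_2:
  (0, 37/7) → P = 888/7
  (0, 3) → P = 72
  (16/3, 3) → P = 824/3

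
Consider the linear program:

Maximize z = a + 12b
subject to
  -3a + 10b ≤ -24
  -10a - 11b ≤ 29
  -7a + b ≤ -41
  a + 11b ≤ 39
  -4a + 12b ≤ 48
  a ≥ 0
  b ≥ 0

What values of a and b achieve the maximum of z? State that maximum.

The binding constraints are -3a + 10b = -24 and a + 11b = 39.
Solving simultaneously gives a = 654/43, b = 93/43.

a = 654/43, b = 93/43, maximum z = 1770/43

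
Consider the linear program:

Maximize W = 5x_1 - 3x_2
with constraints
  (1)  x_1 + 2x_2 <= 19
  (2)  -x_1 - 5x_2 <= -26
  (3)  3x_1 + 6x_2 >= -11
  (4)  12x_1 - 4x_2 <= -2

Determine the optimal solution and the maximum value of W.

Extreme points and W = 5x_1 - 3x_2:
  (18/7, 115/14) → W = -165/14
  (-211/9, 89/9) → W = -1322/9
  (47/32, 157/32) → W = -59/8
The feasible region is unbounded (it extends along (-2, 1)), but W strictly decreases along every unbounded feasible direction, so there is no improving ray and the maximum is attained at a vertex.

The binding constraints are -x_1 - 5x_2 = -26 and 12x_1 - 4x_2 = -2.
Solving simultaneously gives x_1 = 47/32, x_2 = 157/32.

x_1 = 47/32, x_2 = 157/32, maximum W = -59/8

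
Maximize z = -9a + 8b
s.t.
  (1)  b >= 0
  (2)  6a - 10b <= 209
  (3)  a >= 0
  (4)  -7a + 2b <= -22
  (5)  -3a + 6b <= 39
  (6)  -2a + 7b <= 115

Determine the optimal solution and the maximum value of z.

a = 35/6, b = 113/12, maximum z = 137/6

Feasible corners and z = -9a + 8b:
  (209/6, 0) → z = -627/2
  (22/7, 0) → z = -198/7
  (2613/22, 554/11) → z = -14653/22
  (35/6, 113/12) → z = 137/6
  (139/3, 89/3) → z = -539/3

At the optimal vertex, -7a + 2b = -22 and -3a + 6b = 39.
Solving simultaneously gives a = 35/6, b = 113/12.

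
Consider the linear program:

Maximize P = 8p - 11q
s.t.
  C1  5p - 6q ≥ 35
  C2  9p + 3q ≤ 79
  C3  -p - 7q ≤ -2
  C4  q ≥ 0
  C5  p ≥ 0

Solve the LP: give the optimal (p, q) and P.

p = 79/9, q = 0, maximum P = 632/9

Feasible corners and P = 8p - 11q:
  (193/23, 80/69) → P = 3752/69
  (7, 0) → P = 56
  (79/9, 0) → P = 632/9

The optimum lies where 9p + 3q = 79 and q = 0.
Solving simultaneously gives p = 79/9, q = 0.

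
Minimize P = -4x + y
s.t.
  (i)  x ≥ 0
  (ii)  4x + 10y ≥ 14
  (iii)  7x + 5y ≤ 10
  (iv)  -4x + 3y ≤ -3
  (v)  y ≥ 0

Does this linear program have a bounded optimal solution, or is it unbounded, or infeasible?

infeasible

The boundaries x = 0 and 4x + 10y = 14 meet at (0, 7/5), but that point violates -4x + 3y ≤ -3. Every candidate vertex is excluded by some other constraint, so the feasible region is empty.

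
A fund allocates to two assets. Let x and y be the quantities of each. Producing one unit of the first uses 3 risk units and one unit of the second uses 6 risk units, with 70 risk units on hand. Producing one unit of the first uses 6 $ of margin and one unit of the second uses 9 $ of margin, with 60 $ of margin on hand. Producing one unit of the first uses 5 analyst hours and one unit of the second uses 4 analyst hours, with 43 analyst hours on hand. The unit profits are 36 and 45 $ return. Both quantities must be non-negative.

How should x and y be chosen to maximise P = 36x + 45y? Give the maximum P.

x = 7, y = 2, maximum P = 342

Corner points and P = 36x + 45y:
  (0, 0) → P = 0
  (0, 20/3) → P = 300
  (43/5, 0) → P = 1548/5
  (7, 2) → P = 342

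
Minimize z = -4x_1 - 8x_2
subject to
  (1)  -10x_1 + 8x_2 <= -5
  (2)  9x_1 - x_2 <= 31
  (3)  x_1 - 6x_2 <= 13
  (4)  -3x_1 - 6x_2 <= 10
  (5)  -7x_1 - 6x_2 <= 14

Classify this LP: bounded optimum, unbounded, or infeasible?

bounded optimum

Vertices and z = -4x_1 - 8x_2:
  (243/62, 265/62) → z = -1546/31
  (-25/42, -115/84) → z = 40/3
  (173/53, -86/53) → z = -4/53
  (3/4, -49/24) → z = 40/3
The feasible region has finitely many vertices and no improving ray; the minimum is -1546/31 at (243/62, 265/62).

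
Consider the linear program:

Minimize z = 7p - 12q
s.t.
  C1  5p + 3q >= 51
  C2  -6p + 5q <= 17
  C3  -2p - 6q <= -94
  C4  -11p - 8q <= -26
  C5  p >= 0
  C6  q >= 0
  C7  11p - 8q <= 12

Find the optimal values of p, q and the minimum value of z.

p = 28, q = 37, minimum z = -248

Feasible corners and z = 7p - 12q:
  (8, 13) → z = -100
  (28, 37) → z = -248
  (412/41, 505/41) → z = -3176/41

The binding constraints are -6p + 5q = 17 and 11p - 8q = 12.
Solving simultaneously gives p = 28, q = 37.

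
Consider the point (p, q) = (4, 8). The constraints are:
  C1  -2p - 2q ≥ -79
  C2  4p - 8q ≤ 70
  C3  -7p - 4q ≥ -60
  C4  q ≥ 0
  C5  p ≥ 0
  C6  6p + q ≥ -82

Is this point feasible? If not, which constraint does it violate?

feasible

C1: -24 ≥ -79 ✓
C2: -48 ≤ 70 ✓
C3: -60 ≥ -60 ✓
C4: 8 ≥ 0 ✓
C5: 4 ≥ 0 ✓
C6: 32 ≥ -82 ✓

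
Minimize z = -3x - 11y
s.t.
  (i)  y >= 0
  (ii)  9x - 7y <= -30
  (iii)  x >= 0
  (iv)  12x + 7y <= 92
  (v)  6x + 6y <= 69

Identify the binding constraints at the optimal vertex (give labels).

(iii) and (v)

Corner points and z = -3x - 11y:
  (0, 30/7) → z = -330/7
  (62/21, 396/49) → z = -4790/49
  (0, 23/2) → z = -253/2
  (23/10, 46/5) → z = -1081/10

The minimum is at (0, 23/2). Substituting into each constraint, equality holds for (iii) and (v); the remaining constraints have slack.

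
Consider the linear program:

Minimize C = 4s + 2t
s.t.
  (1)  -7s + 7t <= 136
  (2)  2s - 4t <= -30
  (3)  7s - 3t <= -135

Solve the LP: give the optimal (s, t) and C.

Extreme points and C = 4s + 2t:
  (-167/7, -31/7) → C = -730/7
  (-537/28, 1/4) → C = -1067/14
  (-225/11, -30/11) → C = -960/11

At the optimal vertex, -7s + 7t = 136 and 2s - 4t = -30.
Solving simultaneously gives s = -167/7, t = -31/7.

s = -167/7, t = -31/7, minimum C = -730/7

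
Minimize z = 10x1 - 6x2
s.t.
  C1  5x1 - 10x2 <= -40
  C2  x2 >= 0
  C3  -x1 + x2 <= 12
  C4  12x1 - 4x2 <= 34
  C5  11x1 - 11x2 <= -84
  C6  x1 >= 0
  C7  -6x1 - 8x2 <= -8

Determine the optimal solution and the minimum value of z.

x1 = 0, x2 = 12, minimum z = -72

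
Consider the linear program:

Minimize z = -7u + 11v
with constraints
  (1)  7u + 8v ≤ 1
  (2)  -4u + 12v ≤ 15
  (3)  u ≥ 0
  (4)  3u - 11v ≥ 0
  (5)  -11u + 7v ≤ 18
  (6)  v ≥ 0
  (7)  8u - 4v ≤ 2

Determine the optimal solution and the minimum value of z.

u = 1/7, v = 0, minimum z = -1

Extreme points and z = -7u + 11v:
  (11/101, 3/101) → z = -44/101
  (1/7, 0) → z = -1
  (0, 0) → z = 0

The optimum lies where 7u + 8v = 1 and v = 0.
Solving simultaneously gives u = 1/7, v = 0.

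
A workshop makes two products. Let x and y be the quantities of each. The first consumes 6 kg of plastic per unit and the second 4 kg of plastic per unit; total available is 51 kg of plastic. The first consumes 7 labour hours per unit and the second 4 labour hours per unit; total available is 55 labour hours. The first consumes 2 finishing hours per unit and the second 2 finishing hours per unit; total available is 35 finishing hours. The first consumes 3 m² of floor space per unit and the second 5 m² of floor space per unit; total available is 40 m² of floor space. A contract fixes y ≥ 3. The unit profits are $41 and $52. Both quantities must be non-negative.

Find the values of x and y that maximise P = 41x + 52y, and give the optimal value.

Vertices and P = 41x + 52y:
  (0, 8) → P = 416
  (0, 3) → P = 156
  (5, 5) → P = 465
  (43/7, 3) → P = 2855/7

At the optimal vertex, 7x + 4y = 55 and 3x + 5y = 40.
Solving simultaneously gives x = 5, y = 5.

x = 5, y = 5, maximum P = 465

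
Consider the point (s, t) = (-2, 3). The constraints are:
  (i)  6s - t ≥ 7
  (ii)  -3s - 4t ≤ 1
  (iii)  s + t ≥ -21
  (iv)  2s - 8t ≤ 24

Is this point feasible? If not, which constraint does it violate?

Constraint (i): 6s - t = -15, which is not ≥ 7. All other constraints are satisfied.

not feasible — violates (i)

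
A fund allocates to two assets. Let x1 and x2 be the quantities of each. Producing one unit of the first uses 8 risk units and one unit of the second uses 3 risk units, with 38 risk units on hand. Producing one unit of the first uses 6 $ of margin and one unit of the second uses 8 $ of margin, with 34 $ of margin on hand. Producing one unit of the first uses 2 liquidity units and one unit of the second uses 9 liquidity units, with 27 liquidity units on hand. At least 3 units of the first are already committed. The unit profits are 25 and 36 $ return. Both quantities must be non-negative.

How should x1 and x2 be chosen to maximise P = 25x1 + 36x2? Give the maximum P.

x1 = 3, x2 = 2, maximum P = 147

Feasible corners and P = 25x1 + 36x2:
  (19/4, 0) → P = 475/4
  (3, 0) → P = 75
  (101/23, 22/23) → P = 3317/23
  (3, 2) → P = 147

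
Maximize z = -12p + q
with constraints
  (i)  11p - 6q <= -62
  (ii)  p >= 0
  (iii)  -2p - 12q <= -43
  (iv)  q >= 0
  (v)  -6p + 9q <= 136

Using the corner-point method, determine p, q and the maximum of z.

p = 0, q = 136/9, maximum z = 136/9

Feasible corners and z = -12p + q:
  (0, 31/3) → z = 31/3
  (86/21, 1124/63) → z = -1972/63
  (0, 136/9) → z = 136/9

At the optimal vertex, p = 0 and -6p + 9q = 136.
Solving simultaneously gives p = 0, q = 136/9.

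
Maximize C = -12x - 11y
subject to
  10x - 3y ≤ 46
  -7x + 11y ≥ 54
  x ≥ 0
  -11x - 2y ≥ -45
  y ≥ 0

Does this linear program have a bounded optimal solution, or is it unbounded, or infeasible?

bounded optimum

Vertices and C = -12x - 11y:
  (0, 54/11) → C = -54
  (43/15, 101/15) → C = -1627/15
  (0, 45/2) → C = -495/2
The feasible region has finitely many vertices and no improving ray; the maximum is -54 at (0, 54/11).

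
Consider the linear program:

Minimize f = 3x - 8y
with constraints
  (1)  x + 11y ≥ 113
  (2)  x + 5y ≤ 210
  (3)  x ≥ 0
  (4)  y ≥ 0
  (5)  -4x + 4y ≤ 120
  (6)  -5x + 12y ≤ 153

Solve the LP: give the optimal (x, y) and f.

x = 1755/37, y = 1203/37, minimum f = -4359/37

Extreme points and f = 3x - 8y:
  (0, 113/11) → f = -904/11
  (113, 0) → f = 339
  (210, 0) → f = 630
  (1755/37, 1203/37) → f = -4359/37
  (0, 51/4) → f = -102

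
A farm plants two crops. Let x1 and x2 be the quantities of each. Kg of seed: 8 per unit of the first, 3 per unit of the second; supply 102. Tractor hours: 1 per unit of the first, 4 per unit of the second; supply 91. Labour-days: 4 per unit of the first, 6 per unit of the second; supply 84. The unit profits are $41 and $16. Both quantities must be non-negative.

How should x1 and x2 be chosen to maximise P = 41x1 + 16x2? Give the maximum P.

Vertices and P = 41x1 + 16x2:
  (0, 0) → P = 0
  (0, 14) → P = 224
  (51/4, 0) → P = 2091/4
  (10, 22/3) → P = 1582/3

At the optimal vertex, 8x1 + 3x2 = 102 and 4x1 + 6x2 = 84.
Solving simultaneously gives x1 = 10, x2 = 22/3.

x1 = 10, x2 = 22/3, maximum P = 1582/3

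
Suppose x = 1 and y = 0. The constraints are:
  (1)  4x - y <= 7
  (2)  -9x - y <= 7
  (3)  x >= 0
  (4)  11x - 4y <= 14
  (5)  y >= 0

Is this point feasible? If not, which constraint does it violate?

feasible

(1): 4 ≤ 7 ✓
(2): -9 ≤ 7 ✓
(3): 1 ≥ 0 ✓
(4): 11 ≤ 14 ✓
(5): 0 ≥ 0 ✓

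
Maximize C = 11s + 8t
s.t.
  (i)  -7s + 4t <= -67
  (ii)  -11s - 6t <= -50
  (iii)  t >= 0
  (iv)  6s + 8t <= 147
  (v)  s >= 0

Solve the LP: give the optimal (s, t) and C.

The optimum lies where t = 0 and 6s + 8t = 147.
Solving simultaneously gives s = 49/2, t = 0.

s = 49/2, t = 0, maximum C = 539/2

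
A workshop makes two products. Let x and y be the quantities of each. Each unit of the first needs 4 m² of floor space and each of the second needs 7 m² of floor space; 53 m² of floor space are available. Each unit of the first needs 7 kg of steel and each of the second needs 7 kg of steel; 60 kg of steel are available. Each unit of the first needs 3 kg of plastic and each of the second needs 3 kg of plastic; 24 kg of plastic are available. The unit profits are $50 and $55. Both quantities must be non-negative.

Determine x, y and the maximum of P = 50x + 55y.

x = 1, y = 7, maximum P = 435

Feasible corners and P = 50x + 55y:
  (0, 0) → P = 0
  (0, 53/7) → P = 2915/7
  (8, 0) → P = 400
  (1, 7) → P = 435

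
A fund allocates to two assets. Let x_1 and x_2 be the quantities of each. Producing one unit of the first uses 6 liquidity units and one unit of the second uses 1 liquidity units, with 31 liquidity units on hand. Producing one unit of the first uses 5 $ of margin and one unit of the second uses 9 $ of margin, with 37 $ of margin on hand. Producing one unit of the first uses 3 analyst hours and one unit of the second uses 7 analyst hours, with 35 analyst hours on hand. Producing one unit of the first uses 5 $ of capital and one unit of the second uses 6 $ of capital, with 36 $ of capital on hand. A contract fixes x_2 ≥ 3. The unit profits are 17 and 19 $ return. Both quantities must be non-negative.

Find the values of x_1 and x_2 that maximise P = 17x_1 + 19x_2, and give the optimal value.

x_1 = 2, x_2 = 3, maximum P = 91

Corner points and P = 17x_1 + 19x_2:
  (0, 37/9) → P = 703/9
  (0, 3) → P = 57
  (2, 3) → P = 91

The binding constraints are 5x_1 + 9x_2 = 37 and x_2 = 3.
Solving simultaneously gives x_1 = 2, x_2 = 3.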